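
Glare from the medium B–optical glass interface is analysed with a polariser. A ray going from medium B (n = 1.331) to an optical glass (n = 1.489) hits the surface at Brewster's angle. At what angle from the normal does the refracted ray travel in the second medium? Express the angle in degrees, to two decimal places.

θ_t ≈ 41.79°

tan θ_B = n₂/n₁ = 1.489/1.331 = 1.1187, so θ_B = 48.21°.
At Brewster's angle the reflected and refracted rays are perpendicular, so θ_t = 90° − θ_B = 90° − 48.21° = 41.79°.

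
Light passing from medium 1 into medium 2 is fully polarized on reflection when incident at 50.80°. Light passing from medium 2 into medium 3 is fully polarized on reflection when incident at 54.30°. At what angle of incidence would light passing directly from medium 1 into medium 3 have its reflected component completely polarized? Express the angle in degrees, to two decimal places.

θ_B ≈ 59.63°

n₂/n₁ = tan 50.80° = 1.2261 and n₃/n₂ = tan 54.30° = 1.3916.
Multiplying, n₃/n₁ = 1.2261 × 1.3916 = 1.7063, and θ_B(1→3) = arctan 1.7063 = 59.63°.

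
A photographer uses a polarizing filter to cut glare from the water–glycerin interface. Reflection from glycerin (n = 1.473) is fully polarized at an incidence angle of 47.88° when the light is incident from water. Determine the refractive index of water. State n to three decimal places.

Brewster's law: tan θ_B = n₂/n₁ (light incident in water, refracted into glycerin).
n₁ = n₂ / tan θ_B = 1.473 / tan 47.88° = 1.332.

n ≈ 1.332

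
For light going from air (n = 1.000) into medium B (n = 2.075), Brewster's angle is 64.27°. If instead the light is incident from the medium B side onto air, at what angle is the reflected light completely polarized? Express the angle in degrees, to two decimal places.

Reversing the direction swaps n₁ and n₂, so tan θ_B' = 1/tan θ_B and θ_B' = 90° − θ_B.
Hence θ_B' = 90° − 64.27° = 25.73°.

θ_B' ≈ 25.73°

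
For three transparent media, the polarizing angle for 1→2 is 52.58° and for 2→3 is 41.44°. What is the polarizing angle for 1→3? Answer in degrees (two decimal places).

θ_B ≈ 49.09°

tan θ_B(1→2) = n₂/n₁ = tan 52.58° = 1.3070.
tan θ_B(2→3) = n₃/n₂ = tan 41.44° = 0.8829.
Multiplying, n₃/n₁ = 1.3070 × 0.8829 = 1.1539, and θ_B(1→3) = arctan 1.1539 = 49.09°.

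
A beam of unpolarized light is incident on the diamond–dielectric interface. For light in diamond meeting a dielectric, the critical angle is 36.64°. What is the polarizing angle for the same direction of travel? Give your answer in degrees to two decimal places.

θ_B ≈ 30.83°

sin θ_c = n₂/n₁, so n₂/n₁ = sin 36.64° = 0.5968.
Brewster: tan θ_B = n₂/n₁ = 0.5968.
θ_B = arctan(0.5968) = 30.83°.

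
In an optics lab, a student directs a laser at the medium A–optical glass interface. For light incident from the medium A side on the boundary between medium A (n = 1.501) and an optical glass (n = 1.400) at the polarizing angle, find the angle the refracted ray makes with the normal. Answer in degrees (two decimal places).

θ_t ≈ 46.99°

tan θ_B = n₂/n₁ = 1.400/1.501 = 0.9327, so θ_B = 43.01°.
Since θ_B + θ_t = 90° at Brewster incidence, θ_t = 90° − 43.01° = 46.99°.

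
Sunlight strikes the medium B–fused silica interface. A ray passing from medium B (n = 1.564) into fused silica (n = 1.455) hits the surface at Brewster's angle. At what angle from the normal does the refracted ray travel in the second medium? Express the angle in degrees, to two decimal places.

θ_B = arctan(n₂/n₁) = arctan(1.455/1.564) = 42.93°.
At Brewster's angle the reflected and refracted rays are perpendicular, so θ_t = 90° − θ_B = 90° − 42.93° = 47.07°.

θ_t ≈ 47.07°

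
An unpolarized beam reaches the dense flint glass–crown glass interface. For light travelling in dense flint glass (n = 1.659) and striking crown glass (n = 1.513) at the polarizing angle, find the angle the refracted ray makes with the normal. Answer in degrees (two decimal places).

θ_t ≈ 47.64°

tan θ_B = n₂/n₁ = 1.513/1.659 = 0.9120, so θ_B = 42.36°.
Since θ_B + θ_t = 90° at Brewster incidence, θ_t = 90° − 42.36° = 47.64°.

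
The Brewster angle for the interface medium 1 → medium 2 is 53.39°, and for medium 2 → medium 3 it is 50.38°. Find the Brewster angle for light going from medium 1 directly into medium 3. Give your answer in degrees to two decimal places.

tan θ_B(1→2) = n₂/n₁ = tan 53.39° = 1.3460.
tan θ_B(2→3) = n₃/n₂ = tan 50.38° = 1.2079.
Multiplying, n₃/n₁ = 1.3460 × 1.2079 = 1.6259, and θ_B(1→3) = arctan 1.6259 = 58.41°.

θ_B ≈ 58.41°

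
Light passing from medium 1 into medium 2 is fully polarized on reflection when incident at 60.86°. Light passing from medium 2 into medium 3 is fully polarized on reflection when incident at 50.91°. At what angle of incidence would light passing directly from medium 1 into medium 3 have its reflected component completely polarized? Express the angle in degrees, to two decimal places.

θ_B ≈ 65.63°

tan θ_B(1→2) = n₂/n₁ = tan 60.86° = 1.7937.
tan θ_B(2→3) = n₃/n₂ = tan 50.91° = 1.2309.
n₃/n₁ = 2.2079. Then tan θ_B(1→3) = n₃/n₁, so θ_B(1→3) = arctan(2.2079) = 65.63°.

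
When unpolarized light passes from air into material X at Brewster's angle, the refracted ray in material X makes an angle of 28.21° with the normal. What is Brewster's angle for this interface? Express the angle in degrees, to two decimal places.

θ_B ≈ 61.79°

At Brewster's angle the reflected and refracted rays are perpendicular, so θ_B + θ_t = 90°.
θ_B = 90° − 28.21° = 61.79°.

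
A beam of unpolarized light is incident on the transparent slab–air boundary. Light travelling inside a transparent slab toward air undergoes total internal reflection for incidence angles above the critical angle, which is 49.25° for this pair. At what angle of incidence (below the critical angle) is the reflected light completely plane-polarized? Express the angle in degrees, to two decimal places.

θ_B ≈ 37.15°

n₂/n₁ = sin θ_c = sin 49.25° = 0.7576.
tan θ_B equals the same ratio, so θ_B = arctan(0.7576) = 37.15°.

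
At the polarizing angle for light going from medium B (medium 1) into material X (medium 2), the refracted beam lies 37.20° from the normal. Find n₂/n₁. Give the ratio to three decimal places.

n₂/n₁ ≈ 1.317

θ_B + θ_t = 90°, so θ_B = 90° − 37.20° = 52.80°.
Then n₂/n₁ = tan θ_B = tan 52.80° = 1.317.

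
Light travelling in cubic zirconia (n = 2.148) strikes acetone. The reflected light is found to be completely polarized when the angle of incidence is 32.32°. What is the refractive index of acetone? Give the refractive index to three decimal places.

Brewster's law: tan θ_B = n₂/n₁ (light incident in cubic zirconia, refracted into acetone).
n₂ = n₁ tan θ_B = 2.148 × tan 32.32° = 1.359.

n ≈ 1.359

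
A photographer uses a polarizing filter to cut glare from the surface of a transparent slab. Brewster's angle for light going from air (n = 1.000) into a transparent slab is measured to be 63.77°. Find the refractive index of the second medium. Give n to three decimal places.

n ≈ 2.030

Full polarization of the reflected beam means tan θ_B = n₂/n₁, where n₁ is the incident medium (air).
n₂ = n₁ tan θ_B = 1.000 × tan 63.77° = 2.030.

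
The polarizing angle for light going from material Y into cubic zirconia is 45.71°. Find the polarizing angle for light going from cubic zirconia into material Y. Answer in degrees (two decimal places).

The two Brewster angles are complementary: θ_B' = 90° − θ_B = 90° − 45.71° = 44.29°.

θ_B' ≈ 44.29°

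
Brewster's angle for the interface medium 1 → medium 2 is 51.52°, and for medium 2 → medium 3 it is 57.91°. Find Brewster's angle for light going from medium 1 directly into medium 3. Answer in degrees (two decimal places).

θ_B ≈ 63.51°

Each Brewster angle gives a ratio: n₂/n₁ = tan 51.52° = 1.2581, n₃/n₂ = tan 57.91° = 1.5948.
Multiplying, n₃/n₁ = 1.2581 × 1.5948 = 2.0063, and θ_B(1→3) = arctan 2.0063 = 63.51°.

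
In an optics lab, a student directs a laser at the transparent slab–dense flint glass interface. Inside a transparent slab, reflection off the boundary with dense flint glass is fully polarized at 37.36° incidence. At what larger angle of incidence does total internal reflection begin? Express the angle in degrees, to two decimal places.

θ_c ≈ 49.77°

tan θ_B = n₂/n₁ = tan 37.36° = 0.7635.
Total internal reflection: sin θ_c = n₂/n₁ = 0.7635.
θ_c = arcsin(0.7635) = 49.77°.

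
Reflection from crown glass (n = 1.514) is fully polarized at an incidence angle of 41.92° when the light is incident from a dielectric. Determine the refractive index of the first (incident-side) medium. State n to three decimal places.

Brewster's law: tan θ_B = n₂/n₁ (light incident in a dielectric, refracted into crown glass).
n₁ = n₂ / tan θ_B = 1.514 / tan 41.92° = 1.686.

n ≈ 1.686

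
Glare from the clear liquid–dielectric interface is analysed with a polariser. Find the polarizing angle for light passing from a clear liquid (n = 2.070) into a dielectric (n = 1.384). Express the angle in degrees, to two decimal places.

The reflected p-component vanishes when tan θ_B = n₂/n₁.
tan θ_B = n₂/n₁ = 1.384/2.070 = 0.6686. Taking the arctangent, θ_B = 33.77°.

θ_B ≈ 33.77°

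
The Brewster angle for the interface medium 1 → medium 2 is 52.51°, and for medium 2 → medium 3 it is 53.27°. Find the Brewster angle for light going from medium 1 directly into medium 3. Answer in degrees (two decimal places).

θ_B ≈ 60.21°

Each Brewster angle gives a ratio: n₂/n₁ = tan 52.51° = 1.3037, n₃/n₂ = tan 53.27° = 1.3401.
So n₃/n₁ = (n₂/n₁)(n₃/n₂) = 1.3037 × 1.3401 = 1.7471.
θ_B(1→3) = arctan(1.7471) = 60.21°.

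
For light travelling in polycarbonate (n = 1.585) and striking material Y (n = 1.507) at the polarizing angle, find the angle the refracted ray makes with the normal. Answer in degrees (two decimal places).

θ_t ≈ 46.45°

First find Brewster's angle: tan θ_B = 1.507/1.585 = 0.9508, giving θ_B = 43.55°.
The refracted ray is perpendicular to the reflected ray, so θ_t = 90° − θ_B = 46.45°.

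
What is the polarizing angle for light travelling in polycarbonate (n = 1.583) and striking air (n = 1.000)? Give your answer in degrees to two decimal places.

tan θ_B = n₂/n₁ = 1.000/1.583 = 0.6317.
So θ_B = arctan 0.6317 = 32.28°.

θ_B ≈ 32.28°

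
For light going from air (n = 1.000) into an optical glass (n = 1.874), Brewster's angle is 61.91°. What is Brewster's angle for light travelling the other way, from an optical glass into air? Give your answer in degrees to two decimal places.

θ_B' ≈ 28.09°

The two Brewster angles are complementary: θ_B' = 90° − θ_B = 90° − 61.91° = 28.09°.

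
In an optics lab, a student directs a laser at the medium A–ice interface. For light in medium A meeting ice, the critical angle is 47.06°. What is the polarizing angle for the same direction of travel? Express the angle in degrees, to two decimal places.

sin θ_c = n₂/n₁, so n₂/n₁ = sin 47.06° = 0.7321.
Brewster: tan θ_B = n₂/n₁ = 0.7321.
θ_B = arctan(0.7321) = 36.21°.

θ_B ≈ 36.21°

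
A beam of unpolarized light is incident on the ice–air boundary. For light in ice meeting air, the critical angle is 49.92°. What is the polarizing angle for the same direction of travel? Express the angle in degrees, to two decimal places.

n₂/n₁ = sin θ_c = sin 49.92° = 0.7651.
tan θ_B equals the same ratio, so θ_B = arctan(0.7651) = 37.42°.

θ_B ≈ 37.42°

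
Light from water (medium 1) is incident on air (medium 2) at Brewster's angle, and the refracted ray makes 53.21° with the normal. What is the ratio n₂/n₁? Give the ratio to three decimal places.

n₂/n₁ ≈ 0.748

θ_B + θ_t = 90°, so θ_B = 90° − 53.21° = 36.79°.
Then n₂/n₁ = tan θ_B = tan 36.79° = 0.748.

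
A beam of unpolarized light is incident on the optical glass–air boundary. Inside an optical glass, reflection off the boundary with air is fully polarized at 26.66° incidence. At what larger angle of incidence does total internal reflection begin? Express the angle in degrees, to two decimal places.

θ_c ≈ 30.14°

tan θ_B = n₂/n₁ = tan 26.66° = 0.5021.
Total internal reflection: sin θ_c = n₂/n₁ = 0.5021.
θ_c = arcsin(0.5021) = 30.14°.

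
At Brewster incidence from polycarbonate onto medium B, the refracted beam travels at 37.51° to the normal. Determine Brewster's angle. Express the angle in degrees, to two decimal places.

θ_B ≈ 52.49°

Since the reflected and refracted rays are at right angles at the polarizing angle, θ_B + θ_t = 90°.
θ_B = 90° − 37.51° = 52.49°.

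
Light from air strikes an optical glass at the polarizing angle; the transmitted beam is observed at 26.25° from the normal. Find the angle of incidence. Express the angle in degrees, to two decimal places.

Since the reflected and refracted rays are at right angles at the polarizing angle, θ_B + θ_t = 90°.
θ_B = 90° − 26.25° = 63.75°.

θ_B ≈ 63.75°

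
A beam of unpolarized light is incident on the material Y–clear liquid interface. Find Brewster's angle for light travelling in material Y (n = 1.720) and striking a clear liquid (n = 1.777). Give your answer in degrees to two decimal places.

tan θ_B = n₂/n₁ = 1.777/1.720 = 1.0331.
So θ_B = arctan 1.0331 = 45.93°.

θ_B ≈ 45.93°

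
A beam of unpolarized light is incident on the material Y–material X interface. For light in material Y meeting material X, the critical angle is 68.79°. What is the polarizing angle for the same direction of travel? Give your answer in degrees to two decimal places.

θ_B ≈ 42.99°

n₂/n₁ = sin θ_c = sin 68.79° = 0.9323.
tan θ_B equals the same ratio, so θ_B = arctan(0.9323) = 42.99°.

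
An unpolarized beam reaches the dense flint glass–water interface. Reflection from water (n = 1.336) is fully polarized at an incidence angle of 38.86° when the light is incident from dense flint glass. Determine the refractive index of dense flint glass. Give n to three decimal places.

n ≈ 1.658

Full polarization of the reflected beam means tan θ_B = n₂/n₁, where n₁ is the incident medium (dense flint glass).
n₁ = n₂ / tan θ_B = 1.336 / tan 38.86° = 1.658.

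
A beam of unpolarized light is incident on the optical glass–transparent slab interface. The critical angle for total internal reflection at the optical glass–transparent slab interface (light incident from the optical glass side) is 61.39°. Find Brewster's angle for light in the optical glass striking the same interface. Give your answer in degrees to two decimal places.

θ_B ≈ 41.28°

At the critical angle sin θ_c = n₂/n₁, giving n₂/n₁ = sin 61.39° = 0.8779.
Then tan θ_B = n₂/n₁ = 0.8779, so θ_B = arctan 0.8779 = 41.28°.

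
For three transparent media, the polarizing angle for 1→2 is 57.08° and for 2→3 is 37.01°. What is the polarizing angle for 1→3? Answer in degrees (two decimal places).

n₂/n₁ = tan 57.08° = 1.5446 and n₃/n₂ = tan 37.01° = 0.7538.
Multiplying, n₃/n₁ = 1.5446 × 0.7538 = 1.1643, and θ_B(1→3) = arctan 1.1643 = 49.34°.

θ_B ≈ 49.34°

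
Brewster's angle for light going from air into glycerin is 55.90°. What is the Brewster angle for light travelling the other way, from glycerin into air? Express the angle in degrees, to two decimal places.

θ_B' ≈ 34.10°

The two Brewster angles are complementary: θ_B' = 90° − θ_B = 90° − 55.90° = 34.10°.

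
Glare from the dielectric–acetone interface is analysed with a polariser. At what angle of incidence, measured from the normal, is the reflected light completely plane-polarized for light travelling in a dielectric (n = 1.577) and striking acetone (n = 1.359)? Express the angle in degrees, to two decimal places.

Here n₂/n₁ = 1.359/1.577 = 0.8618, and Brewster's law gives tan θ_B = n₂/n₁.
So θ_B = arctan 0.8618 = 40.75°.

θ_B ≈ 40.75°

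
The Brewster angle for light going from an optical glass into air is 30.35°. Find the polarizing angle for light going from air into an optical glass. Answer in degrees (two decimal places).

The two Brewster angles are complementary: θ_B' = 90° − θ_B = 90° − 30.35° = 59.65°.

θ_B' ≈ 59.65°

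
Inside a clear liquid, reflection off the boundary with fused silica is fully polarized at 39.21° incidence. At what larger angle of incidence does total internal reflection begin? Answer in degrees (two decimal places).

θ_c ≈ 54.67°

From Brewster, n₂/n₁ = tan θ_B = tan 39.21° = 0.8159.
Then sin θ_c = n₂/n₁ = 0.8159, so θ_c = arcsin 0.8159 = 54.67°.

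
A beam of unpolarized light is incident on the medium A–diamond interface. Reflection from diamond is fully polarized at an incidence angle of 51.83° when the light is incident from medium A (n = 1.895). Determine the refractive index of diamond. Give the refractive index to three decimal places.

Full polarization of the reflected beam means tan θ_B = n₂/n₁, where n₁ is the incident medium (medium A).
n₂ = n₁ tan θ_B = 1.895 × tan 51.83° = 2.411.

n ≈ 2.411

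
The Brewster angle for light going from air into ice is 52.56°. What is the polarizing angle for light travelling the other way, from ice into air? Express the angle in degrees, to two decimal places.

θ_B' ≈ 37.44°

The two Brewster angles are complementary: θ_B' = 90° − θ_B = 90° − 52.56° = 37.44°.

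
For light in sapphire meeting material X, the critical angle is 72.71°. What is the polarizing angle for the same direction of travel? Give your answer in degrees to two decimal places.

n₂/n₁ = sin θ_c = sin 72.71° = 0.9548.
tan θ_B equals the same ratio, so θ_B = arctan(0.9548) = 43.68°.

θ_B ≈ 43.68°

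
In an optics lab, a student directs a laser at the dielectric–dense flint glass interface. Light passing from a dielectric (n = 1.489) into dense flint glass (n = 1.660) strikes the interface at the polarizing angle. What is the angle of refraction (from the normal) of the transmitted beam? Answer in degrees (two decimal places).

θ_t ≈ 41.89°

First find Brewster's angle: tan θ_B = 1.660/1.489 = 1.1148, giving θ_B = 48.11°.
At Brewster's angle the reflected and refracted rays are perpendicular, so θ_t = 90° − θ_B = 90° − 48.11° = 41.89°.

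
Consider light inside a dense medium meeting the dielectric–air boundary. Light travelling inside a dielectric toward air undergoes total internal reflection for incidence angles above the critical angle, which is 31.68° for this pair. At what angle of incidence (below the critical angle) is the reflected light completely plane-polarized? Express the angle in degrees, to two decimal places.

n₂/n₁ = sin θ_c = sin 31.68° = 0.5252.
tan θ_B equals the same ratio, so θ_B = arctan(0.5252) = 27.71°.

θ_B ≈ 27.71°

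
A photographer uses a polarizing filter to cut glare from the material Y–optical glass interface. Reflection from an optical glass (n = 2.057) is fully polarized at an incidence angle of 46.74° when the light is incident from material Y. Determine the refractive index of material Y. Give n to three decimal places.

Brewster's law: tan θ_B = n₂/n₁ (light incident in material Y, refracted into an optical glass).
n₁ = n₂ / tan θ_B = 2.057 / tan 46.74° = 1.936.

n ≈ 1.936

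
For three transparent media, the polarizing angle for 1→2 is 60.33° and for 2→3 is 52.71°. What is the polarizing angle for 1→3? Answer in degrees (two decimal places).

θ_B ≈ 66.55°

Each Brewster angle gives a ratio: n₂/n₁ = tan 60.33° = 1.7553, n₃/n₂ = tan 52.71° = 1.3132.
So n₃/n₁ = (n₂/n₁)(n₃/n₂) = 1.7553 × 1.3132 = 2.3050.
θ_B(1→3) = arctan(2.3050) = 66.55°.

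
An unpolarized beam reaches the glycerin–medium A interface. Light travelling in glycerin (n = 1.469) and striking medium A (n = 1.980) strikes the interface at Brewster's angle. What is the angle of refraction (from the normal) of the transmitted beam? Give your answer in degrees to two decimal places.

θ_t ≈ 36.57°

tan θ_B = n₂/n₁ = 1.980/1.469 = 1.3479, so θ_B = 53.43°.
Since θ_B + θ_t = 90° at Brewster incidence, θ_t = 90° − 53.43° = 36.57°.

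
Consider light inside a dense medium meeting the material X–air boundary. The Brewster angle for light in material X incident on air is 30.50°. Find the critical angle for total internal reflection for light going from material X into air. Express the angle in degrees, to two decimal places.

tan θ_B = n₂/n₁ = tan 30.50° = 0.5890.
Total internal reflection: sin θ_c = n₂/n₁ = 0.5890.
θ_c = arcsin(0.5890) = 36.09°.

θ_c ≈ 36.09°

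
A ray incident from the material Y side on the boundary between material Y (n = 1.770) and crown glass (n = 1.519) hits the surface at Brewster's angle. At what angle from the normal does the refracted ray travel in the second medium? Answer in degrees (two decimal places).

θ_t ≈ 49.36°

tan θ_B = n₂/n₁ = 1.519/1.770 = 0.8582, so θ_B = 40.64°.
The refracted ray is perpendicular to the reflected ray, so θ_t = 90° − θ_B = 49.36°.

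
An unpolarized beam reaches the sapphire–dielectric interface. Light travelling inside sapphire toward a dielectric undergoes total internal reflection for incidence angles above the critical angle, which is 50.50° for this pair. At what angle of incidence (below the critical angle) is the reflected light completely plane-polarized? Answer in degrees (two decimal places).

θ_B ≈ 37.65°

sin θ_c = n₂/n₁, so n₂/n₁ = sin 50.50° = 0.7716.
Brewster: tan θ_B = n₂/n₁ = 0.7716.
θ_B = arctan(0.7716) = 37.65°.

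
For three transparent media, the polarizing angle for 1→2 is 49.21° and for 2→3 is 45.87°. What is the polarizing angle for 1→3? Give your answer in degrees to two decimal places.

θ_B ≈ 50.07°

n₂/n₁ = tan 49.21° = 1.1589 and n₃/n₂ = tan 45.87° = 1.0308.
Multiplying, n₃/n₁ = 1.1589 × 1.0308 = 1.1947, and θ_B(1→3) = arctan 1.1947 = 50.07°.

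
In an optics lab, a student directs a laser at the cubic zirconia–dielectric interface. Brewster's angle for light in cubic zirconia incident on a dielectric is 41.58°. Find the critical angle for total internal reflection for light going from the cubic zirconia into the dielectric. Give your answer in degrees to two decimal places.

θ_c ≈ 62.53°

From Brewster, n₂/n₁ = tan θ_B = tan 41.58° = 0.8872.
Then sin θ_c = n₂/n₁ = 0.8872, so θ_c = arcsin 0.8872 = 62.53°.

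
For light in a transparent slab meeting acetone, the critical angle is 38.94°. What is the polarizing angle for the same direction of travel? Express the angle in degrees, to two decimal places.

θ_B ≈ 32.15°

sin θ_c = n₂/n₁, so n₂/n₁ = sin 38.94° = 0.6285.
Brewster: tan θ_B = n₂/n₁ = 0.6285.
θ_B = arctan(0.6285) = 32.15°.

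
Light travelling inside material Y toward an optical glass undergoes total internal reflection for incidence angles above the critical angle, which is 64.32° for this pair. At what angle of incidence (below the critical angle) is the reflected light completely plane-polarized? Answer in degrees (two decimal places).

n₂/n₁ = sin θ_c = sin 64.32° = 0.9012.
tan θ_B equals the same ratio, so θ_B = arctan(0.9012) = 42.03°.

θ_B ≈ 42.03°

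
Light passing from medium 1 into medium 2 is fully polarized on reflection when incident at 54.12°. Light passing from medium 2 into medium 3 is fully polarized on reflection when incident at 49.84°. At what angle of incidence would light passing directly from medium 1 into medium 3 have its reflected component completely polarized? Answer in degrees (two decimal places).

Each Brewster angle gives a ratio: n₂/n₁ = tan 54.12° = 1.3825, n₃/n₂ = tan 49.84° = 1.1850.
n₃/n₁ = 1.6382. Then tan θ_B(1→3) = n₃/n₁, so θ_B(1→3) = arctan(1.6382) = 58.60°.

θ_B ≈ 58.60°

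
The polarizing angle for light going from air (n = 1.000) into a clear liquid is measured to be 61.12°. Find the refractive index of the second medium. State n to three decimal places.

At the polarizing angle, tan θ_B = n₂/n₁ with n₁ on the incident side (air) and n₂ on the transmitted side (a clear liquid).
n₂ = n₁ tan θ_B = 1.000 × tan 61.12° = 1.813.

n ≈ 1.813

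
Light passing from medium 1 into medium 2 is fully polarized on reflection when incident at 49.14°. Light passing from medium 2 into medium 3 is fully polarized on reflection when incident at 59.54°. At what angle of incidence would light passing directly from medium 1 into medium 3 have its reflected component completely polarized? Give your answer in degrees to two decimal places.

n₂/n₁ = tan 49.14° = 1.1561 and n₃/n₂ = tan 59.54° = 1.7004.
n₃/n₁ = 1.9657. Then tan θ_B(1→3) = n₃/n₁, so θ_B(1→3) = arctan(1.9657) = 63.04°.

θ_B ≈ 63.04°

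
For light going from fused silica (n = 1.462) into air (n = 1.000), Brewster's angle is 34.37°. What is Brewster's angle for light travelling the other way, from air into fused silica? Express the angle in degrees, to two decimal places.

θ_B' ≈ 55.63°

The two Brewster angles are complementary: θ_B' = 90° − θ_B = 90° − 34.37° = 55.63°.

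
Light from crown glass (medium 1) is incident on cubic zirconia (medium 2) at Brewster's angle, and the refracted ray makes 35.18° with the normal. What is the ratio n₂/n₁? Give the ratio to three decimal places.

n₂/n₁ ≈ 1.419

θ_B + θ_t = 90°, so θ_B = 90° − 35.18° = 54.82°.
Then n₂/n₁ = tan θ_B = tan 54.82° = 1.419.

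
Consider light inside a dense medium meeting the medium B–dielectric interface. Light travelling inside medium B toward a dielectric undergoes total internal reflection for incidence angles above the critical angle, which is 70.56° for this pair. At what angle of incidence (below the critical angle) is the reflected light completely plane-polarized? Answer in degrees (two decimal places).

θ_B ≈ 43.32°

At the critical angle sin θ_c = n₂/n₁, giving n₂/n₁ = sin 70.56° = 0.9430.
Then tan θ_B = n₂/n₁ = 0.9430, so θ_B = arctan 0.9430 = 43.32°.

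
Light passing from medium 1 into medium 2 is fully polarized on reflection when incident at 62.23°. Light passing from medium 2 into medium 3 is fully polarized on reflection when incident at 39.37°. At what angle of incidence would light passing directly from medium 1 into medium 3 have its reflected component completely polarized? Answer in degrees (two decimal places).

tan θ_B(1→2) = n₂/n₁ = tan 62.23° = 1.8991.
tan θ_B(2→3) = n₃/n₂ = tan 39.37° = 0.8205.
So n₃/n₁ = (n₂/n₁)(n₃/n₂) = 1.8991 × 0.8205 = 1.5583.
θ_B(1→3) = arctan(1.5583) = 57.31°.

θ_B ≈ 57.31°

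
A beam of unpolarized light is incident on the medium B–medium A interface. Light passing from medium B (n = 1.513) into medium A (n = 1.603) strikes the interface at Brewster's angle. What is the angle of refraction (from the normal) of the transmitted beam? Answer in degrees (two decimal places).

θ_B = arctan(n₂/n₁) = arctan(1.603/1.513) = 46.65°.
Since θ_B + θ_t = 90° at Brewster incidence, θ_t = 90° − 46.65° = 43.35°.

θ_t ≈ 43.35°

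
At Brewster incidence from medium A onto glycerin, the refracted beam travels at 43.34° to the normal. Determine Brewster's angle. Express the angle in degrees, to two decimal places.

θ_B ≈ 46.66°

Brewster's condition makes the reflected and refracted beams perpendicular: θ_B + θ_t = 90°.
So θ_B = 90° − θ_t = 90° − 43.34° = 46.66°.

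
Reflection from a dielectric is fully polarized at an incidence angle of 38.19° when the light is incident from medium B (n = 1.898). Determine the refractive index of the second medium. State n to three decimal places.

Full polarization of the reflected beam means tan θ_B = n₂/n₁, where n₁ is the incident medium (medium B).
n₂ = n₁ tan θ_B = 1.898 × tan 38.19° = 1.493.

n ≈ 1.493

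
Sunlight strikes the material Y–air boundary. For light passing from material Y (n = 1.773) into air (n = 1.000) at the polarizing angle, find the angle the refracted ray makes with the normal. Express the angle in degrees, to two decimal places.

First find Brewster's angle: tan θ_B = 1.000/1.773 = 0.5640, giving θ_B = 29.42°.
The refracted ray is perpendicular to the reflected ray, so θ_t = 90° − θ_B = 60.58°.

θ_t ≈ 60.58°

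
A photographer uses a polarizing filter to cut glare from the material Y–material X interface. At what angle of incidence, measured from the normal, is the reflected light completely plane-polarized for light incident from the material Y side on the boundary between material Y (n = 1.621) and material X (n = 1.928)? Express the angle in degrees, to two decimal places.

The reflected p-component vanishes when tan θ_B = n₂/n₁.
Brewster's condition: tan θ_B = n₂/n₁ = 1.928/1.621 = 1.1894. Taking the arctangent, θ_B = 49.94°.

θ_B ≈ 49.94°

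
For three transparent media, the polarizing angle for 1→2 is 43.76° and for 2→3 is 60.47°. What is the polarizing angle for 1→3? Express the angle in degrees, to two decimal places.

θ_B ≈ 59.39°

Each Brewster angle gives a ratio: n₂/n₁ = tan 43.76° = 0.9576, n₃/n₂ = tan 60.47° = 1.7653.
n₃/n₁ = 1.6905. Then tan θ_B(1→3) = n₃/n₁, so θ_B(1→3) = arctan(1.6905) = 59.39°.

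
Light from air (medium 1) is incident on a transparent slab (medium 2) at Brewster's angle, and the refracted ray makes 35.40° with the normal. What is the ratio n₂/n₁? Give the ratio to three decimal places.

θ_B + θ_t = 90°, so θ_B = 90° − 35.40° = 54.60°.
tan θ_B = n₂/n₁, so n₂/n₁ = tan 54.60° = 1.407.

n₂/n₁ ≈ 1.407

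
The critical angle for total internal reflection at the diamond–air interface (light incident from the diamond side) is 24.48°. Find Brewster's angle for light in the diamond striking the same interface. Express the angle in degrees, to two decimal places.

θ_B ≈ 22.51°

n₂/n₁ = sin θ_c = sin 24.48° = 0.4144.
tan θ_B equals the same ratio, so θ_B = arctan(0.4144) = 22.51°.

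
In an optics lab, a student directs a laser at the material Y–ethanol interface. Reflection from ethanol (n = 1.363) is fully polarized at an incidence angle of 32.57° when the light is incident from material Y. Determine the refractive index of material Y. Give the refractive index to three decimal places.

n ≈ 2.134

At the Brewster angle, tan θ_B = n₂/n₁ with n₁ on the incident side (material Y) and n₂ on the transmitted side (ethanol).
n₁ = n₂ / tan θ_B = 1.363 / tan 32.57° = 2.134.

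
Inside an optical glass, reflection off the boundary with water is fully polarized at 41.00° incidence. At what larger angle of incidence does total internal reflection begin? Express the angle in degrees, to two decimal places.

θ_c ≈ 60.38°

From Brewster, n₂/n₁ = tan θ_B = tan 41.00° = 0.8693.
Then sin θ_c = n₂/n₁ = 0.8693, so θ_c = arcsin 0.8693 = 60.38°.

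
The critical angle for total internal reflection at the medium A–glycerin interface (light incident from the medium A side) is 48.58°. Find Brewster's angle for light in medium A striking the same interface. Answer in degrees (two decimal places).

sin θ_c = n₂/n₁, so n₂/n₁ = sin 48.58° = 0.7499.
Brewster: tan θ_B = n₂/n₁ = 0.7499.
θ_B = arctan(0.7499) = 36.87°.

θ_B ≈ 36.87°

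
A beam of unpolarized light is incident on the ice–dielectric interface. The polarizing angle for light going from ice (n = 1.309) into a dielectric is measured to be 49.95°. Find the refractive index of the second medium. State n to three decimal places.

n ≈ 1.557

Full polarization of the reflected beam means tan θ_B = n₂/n₁, where n₁ is the incident medium (ice).
n₂ = n₁ tan θ_B = 1.309 × tan 49.95° = 1.557.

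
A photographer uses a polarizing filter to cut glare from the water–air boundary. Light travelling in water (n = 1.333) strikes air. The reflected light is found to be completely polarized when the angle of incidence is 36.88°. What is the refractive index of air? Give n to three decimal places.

n ≈ 1.000

Brewster's law: tan θ_B = n₂/n₁ (light incident in water, refracted into air).
n₂ = n₁ tan θ_B = 1.333 × tan 36.88° = 1.000.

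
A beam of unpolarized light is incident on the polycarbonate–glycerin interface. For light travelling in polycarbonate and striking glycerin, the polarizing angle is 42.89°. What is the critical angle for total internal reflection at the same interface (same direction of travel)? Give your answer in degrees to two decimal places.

n₂/n₁ = tan 42.89° = 0.9289; the critical angle satisfies sin θ_c = n₂/n₁.
θ_c = arcsin(0.9289) = 68.27°.

θ_c ≈ 68.27°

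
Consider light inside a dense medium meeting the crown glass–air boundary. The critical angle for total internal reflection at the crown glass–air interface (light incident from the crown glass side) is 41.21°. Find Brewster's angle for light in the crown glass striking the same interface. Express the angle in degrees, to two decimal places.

θ_B ≈ 33.38°

n₂/n₁ = sin θ_c = sin 41.21° = 0.6588.
tan θ_B equals the same ratio, so θ_B = arctan(0.6588) = 33.38°.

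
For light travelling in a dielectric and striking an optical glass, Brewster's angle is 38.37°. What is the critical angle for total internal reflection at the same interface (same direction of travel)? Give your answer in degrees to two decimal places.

From Brewster, n₂/n₁ = tan θ_B = tan 38.37° = 0.7917.
Then sin θ_c = n₂/n₁ = 0.7917, so θ_c = arcsin 0.7917 = 52.35°.

θ_c ≈ 52.35°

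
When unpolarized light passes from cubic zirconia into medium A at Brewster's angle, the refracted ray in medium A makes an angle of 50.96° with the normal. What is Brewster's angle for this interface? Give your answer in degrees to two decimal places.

θ_B ≈ 39.04°

Brewster's condition makes the reflected and refracted beams perpendicular: θ_B + θ_t = 90°.
θ_B = 90° − 50.96° = 39.04°.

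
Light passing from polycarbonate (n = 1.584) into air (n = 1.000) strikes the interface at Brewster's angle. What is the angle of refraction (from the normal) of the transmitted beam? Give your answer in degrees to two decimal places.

tan θ_B = n₂/n₁ = 1.000/1.584 = 0.6313, so θ_B = 32.26°.
Since θ_B + θ_t = 90° at Brewster incidence, θ_t = 90° − 32.26° = 57.74°.

θ_t ≈ 57.74°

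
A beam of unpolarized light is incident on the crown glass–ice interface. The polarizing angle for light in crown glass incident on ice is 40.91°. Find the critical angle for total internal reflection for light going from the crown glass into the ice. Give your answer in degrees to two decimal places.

θ_c ≈ 60.06°

tan θ_B = n₂/n₁ = tan 40.91° = 0.8665.
Total internal reflection: sin θ_c = n₂/n₁ = 0.8665.
θ_c = arcsin(0.8665) = 60.06°.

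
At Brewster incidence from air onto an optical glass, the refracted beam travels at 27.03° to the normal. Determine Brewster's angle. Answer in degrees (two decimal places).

θ_B ≈ 62.97°

Brewster's condition makes the reflected and refracted beams perpendicular: θ_B + θ_t = 90°.
θ_B = 90° − 27.03° = 62.97°.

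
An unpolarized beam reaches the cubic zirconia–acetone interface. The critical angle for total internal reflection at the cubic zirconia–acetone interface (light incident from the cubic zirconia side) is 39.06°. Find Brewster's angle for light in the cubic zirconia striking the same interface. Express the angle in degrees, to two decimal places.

θ_B ≈ 32.22°

At the critical angle sin θ_c = n₂/n₁, giving n₂/n₁ = sin 39.06° = 0.6301.
Then tan θ_B = n₂/n₁ = 0.6301, so θ_B = arctan 0.6301 = 32.22°.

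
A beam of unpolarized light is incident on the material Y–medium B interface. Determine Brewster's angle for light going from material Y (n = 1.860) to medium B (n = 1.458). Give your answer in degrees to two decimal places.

θ_B ≈ 38.09°

Brewster's condition: tan θ_B = n₂/n₁ = 1.458/1.860 = 0.7839. Taking the arctangent, θ_B = 38.09°.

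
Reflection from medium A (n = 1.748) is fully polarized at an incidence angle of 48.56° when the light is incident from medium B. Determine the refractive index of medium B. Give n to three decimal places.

At Brewster's angle, tan θ_B = n₂/n₁ with n₁ on the incident side (medium B) and n₂ on the transmitted side (medium A).
n₁ = n₂ / tan θ_B = 1.748 / tan 48.56° = 1.543.

n ≈ 1.543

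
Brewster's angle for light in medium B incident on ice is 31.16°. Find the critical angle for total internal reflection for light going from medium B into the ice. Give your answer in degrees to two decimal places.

From Brewster, n₂/n₁ = tan θ_B = tan 31.16° = 0.6047.
Then sin θ_c = n₂/n₁ = 0.6047, so θ_c = arcsin 0.6047 = 37.20°.

θ_c ≈ 37.20°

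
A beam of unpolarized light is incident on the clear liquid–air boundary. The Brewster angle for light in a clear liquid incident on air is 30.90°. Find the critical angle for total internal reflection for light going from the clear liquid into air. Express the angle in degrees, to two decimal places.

θ_c ≈ 36.76°

From Brewster, n₂/n₁ = tan θ_B = tan 30.90° = 0.5985.
Then sin θ_c = n₂/n₁ = 0.5985, so θ_c = arcsin 0.5985 = 36.76°.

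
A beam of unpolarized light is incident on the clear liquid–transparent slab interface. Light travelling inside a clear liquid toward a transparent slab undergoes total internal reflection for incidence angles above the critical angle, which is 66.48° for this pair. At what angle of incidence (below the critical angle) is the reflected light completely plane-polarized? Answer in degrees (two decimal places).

θ_B ≈ 42.52°

n₂/n₁ = sin θ_c = sin 66.48° = 0.9169.
tan θ_B equals the same ratio, so θ_B = arctan(0.9169) = 42.52°.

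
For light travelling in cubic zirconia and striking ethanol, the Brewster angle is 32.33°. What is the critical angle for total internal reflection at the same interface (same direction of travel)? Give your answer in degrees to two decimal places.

θ_c ≈ 39.26°

From Brewster, n₂/n₁ = tan θ_B = tan 32.33° = 0.6329.
Then sin θ_c = n₂/n₁ = 0.6329, so θ_c = arcsin 0.6329 = 39.26°.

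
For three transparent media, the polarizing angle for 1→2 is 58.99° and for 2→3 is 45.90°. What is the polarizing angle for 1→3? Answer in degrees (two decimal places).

θ_B ≈ 59.78°

n₂/n₁ = tan 58.99° = 1.6636 and n₃/n₂ = tan 45.90° = 1.0319.
Multiplying, n₃/n₁ = 1.6636 × 1.0319 = 1.7167, and θ_B(1→3) = arctan 1.7167 = 59.78°.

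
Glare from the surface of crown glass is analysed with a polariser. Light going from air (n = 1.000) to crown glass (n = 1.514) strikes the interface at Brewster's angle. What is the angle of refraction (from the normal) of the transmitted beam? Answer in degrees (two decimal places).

θ_B = arctan(n₂/n₁) = arctan(1.514/1.000) = 56.56°.
The refracted ray is perpendicular to the reflected ray, so θ_t = 90° − θ_B = 33.44°.

θ_t ≈ 33.44°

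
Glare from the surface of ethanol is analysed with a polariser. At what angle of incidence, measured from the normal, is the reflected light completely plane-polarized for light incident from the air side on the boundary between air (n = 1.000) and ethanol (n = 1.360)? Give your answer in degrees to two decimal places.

θ_B ≈ 53.67°

At Brewster's angle the reflected and refracted rays are perpendicular, which with Snell's law gives tan θ_B = n₂/n₁.
Brewster's condition: tan θ_B = n₂/n₁ = 1.360/1.000 = 1.3600. Taking the arctangent, θ_B = 53.67°.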